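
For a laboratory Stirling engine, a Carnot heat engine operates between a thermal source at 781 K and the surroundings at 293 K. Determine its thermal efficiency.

η ≈ 0.625

Carnot efficiency: η = 1 − T_C/T_H = 1 − 293.00/781.00 = 0.625.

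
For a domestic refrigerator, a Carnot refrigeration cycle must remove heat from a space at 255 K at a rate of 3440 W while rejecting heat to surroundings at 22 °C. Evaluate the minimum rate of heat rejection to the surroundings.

Q̇_H ≈ 3980 W

T_H = 22 °C → 22 + 273.15 = 295.15 K.
For a reversible cycle Q_H/Q_C = T_H/T_C, so Q_H = Q_C·T_H/T_C = 3440 × 295.15/255.00 = 3980 W.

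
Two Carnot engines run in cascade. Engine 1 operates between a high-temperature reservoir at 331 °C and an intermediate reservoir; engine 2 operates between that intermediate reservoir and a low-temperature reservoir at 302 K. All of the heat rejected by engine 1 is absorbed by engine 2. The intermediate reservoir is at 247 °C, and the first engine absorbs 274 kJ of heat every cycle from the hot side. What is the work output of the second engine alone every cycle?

W₂ ≈ 98.9 kJ

T_H = 331 °C → 331 + 273.15 = 604.15 K.
T_m = 247 °C → 247 + 273.15 = 520.15 K.
Heat entering the second stage: Q_m = Q_H·(T_m/T_H) = 274 × 520.15/604.15 = 236 kJ.
Second-stage efficiency η₂ = 1 − T_C/T_m = 1 − 302.00/520.15 = 0.4194, so W₂ = η₂·Q_m = 98.9 kJ.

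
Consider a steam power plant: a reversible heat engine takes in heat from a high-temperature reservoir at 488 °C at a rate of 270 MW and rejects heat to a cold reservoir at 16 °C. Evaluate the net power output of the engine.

T_H = 488 °C → 488 + 273.15 = 761.15 K.
T_C = 16 °C → 16 + 273.15 = 289.15 K.
The Carnot efficiency is η = 1 − T_C/T_H = 1 − 289.15/761.15 = 0.6201.
W = η·Q_H = 0.6201 × 270 = 167 MW.

Ẇ ≈ 167 MW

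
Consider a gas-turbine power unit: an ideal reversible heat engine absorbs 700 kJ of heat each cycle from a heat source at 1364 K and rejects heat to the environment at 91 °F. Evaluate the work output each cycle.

T_C = 91 °F → (91 − 32) × 5/9 = 32.78 °C = 305.93 K.
η_rev = 1 − T_C/T_H = 1 − 305.93/1364.00 = 0.7757.
W = η·Q_H = 0.7757 × 700 = 543 kJ.

W ≈ 543 kJ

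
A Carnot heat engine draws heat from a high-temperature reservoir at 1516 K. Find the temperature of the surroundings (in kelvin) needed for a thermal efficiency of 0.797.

From η = 1 − T_C/T_H, T_C = T_H·(1 − η) = 1516.00 × (1 − 0.797) = 308 K.

T_C ≈ 308 K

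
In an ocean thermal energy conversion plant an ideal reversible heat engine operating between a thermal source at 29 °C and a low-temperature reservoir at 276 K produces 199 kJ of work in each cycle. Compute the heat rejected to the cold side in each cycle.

Q_C ≈ 2100 kJ

T_H = 29 °C → 29 + 273.15 = 302.15 K.
For a reversible engine, η = 1 − T_C/T_H = 1 − 276.00/302.15 = 0.0865.
Since Q_C/Q_H = T_C/T_H and Q_H = W/η, Q_C = W·T_C/(T_H − T_C) = 199 × 276.00/26.15 = 2100 kJ.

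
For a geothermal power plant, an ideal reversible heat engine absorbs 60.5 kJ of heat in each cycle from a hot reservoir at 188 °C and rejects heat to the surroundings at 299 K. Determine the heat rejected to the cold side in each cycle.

Q_C ≈ 39.2 kJ

T_H = 188 °C → 188 + 273.15 = 461.15 K.
η_rev = 1 − T_C/T_H = 1 − 299.00/461.15 = 0.3516.
For a reversible cycle Q_C/Q_H = T_C/T_H, so Q_C = 60.5 × 299.00/461.15 = 39.2 kJ.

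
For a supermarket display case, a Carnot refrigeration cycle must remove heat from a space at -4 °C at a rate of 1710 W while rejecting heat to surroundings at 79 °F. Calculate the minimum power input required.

T_H = 79 °F → (79 − 32) × 5/9 = 26.11 °C = 299.26 K.
T_C = -4 °C → -4 + 273.15 = 269.15 K.
The reversible coefficient of performance is COP_R = T_C/(T_H − T_C) = 269.15/30.11 = 8.9386.
W = Q_C/COP_R = 1710/8.9386 = 191 W.

Ẇ_in ≈ 191 W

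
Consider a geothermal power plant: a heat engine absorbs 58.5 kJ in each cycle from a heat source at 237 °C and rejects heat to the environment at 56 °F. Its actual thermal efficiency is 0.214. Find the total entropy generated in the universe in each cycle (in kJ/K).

T_H = 237 °C → 237 + 273.15 = 510.15 K.
T_C = 56 °F → (56 − 32) × 5/9 = 13.33 °C = 286.48 K.
W = η·Q_H = 0.214 × 58.5 = 12.52 kJ, so Q_C = Q_H − W = 45.98 kJ.
Entropy balance on the reservoirs: −Q_H/T_H = -0.1147 kJ/K, +Q_C/T_C = 0.1605 kJ/K.
ΔS_univ = −Q_H/T_H + Q_C/T_C = 0.04583 kJ/K (> 0, since η = 0.214 < η_Carnot = 0.438).

ΔS_univ ≈ 0.04583 kJ/K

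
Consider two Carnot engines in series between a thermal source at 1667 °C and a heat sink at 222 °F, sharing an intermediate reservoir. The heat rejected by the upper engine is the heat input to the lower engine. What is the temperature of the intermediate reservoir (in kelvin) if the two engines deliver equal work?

T_m ≈ 1159 K

T_H = 1667 °C → 1667 + 273.15 = 1940.15 K.
T_C = 222 °F → (222 − 32) × 5/9 = 105.56 °C = 378.71 K.
For reversible stages Q_m = Q_H·(T_m/T_H). Setting W₁ = Q_H(1 − T_m/T_H) equal to W₂ = Q_m(1 − T_C/T_m) = Q_H·(T_m − T_C)/T_H gives T_H − T_m = T_m − T_C, so T_m = (T_H + T_C)/2 = (1940.15 + 378.71)/2 = 1159 K.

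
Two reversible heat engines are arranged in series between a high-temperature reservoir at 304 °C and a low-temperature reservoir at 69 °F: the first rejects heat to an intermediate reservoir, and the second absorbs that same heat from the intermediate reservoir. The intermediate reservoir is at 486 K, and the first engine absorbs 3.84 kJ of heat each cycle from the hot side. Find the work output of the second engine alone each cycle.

T_H = 304 °C → 304 + 273.15 = 577.15 K.
T_C = 69 °F → (69 − 32) × 5/9 = 20.56 °C = 293.71 K.
Heat entering the second stage: Q_m = Q_H·(T_m/T_H) = 3.84 × 486.00/577.15 = 3.23 kJ.
Second-stage efficiency η₂ = 1 − T_C/T_m = 1 − 293.71/486.00 = 0.3957, so W₂ = η₂·Q_m = 1.28 kJ.

W₂ ≈ 1.28 kJ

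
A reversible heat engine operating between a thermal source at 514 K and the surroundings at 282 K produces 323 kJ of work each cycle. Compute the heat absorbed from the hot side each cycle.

Carnot efficiency: η = 1 − T_C/T_H = 1 − 282.00/514.00 = 0.4514.
Q_H = W/η = 323/0.4514 = 715.6 kJ.

Q_H ≈ 715.6 kJ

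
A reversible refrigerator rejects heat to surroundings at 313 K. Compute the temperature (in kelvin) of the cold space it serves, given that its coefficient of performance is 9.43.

T_C ≈ 283.0 K

COP_R = T_C/(T_H − T_C) ⇒ T_C = T_H·COP_R/(1 + COP_R) = 313.00 × 9.43/(1 + 9.43) = 283.0 K.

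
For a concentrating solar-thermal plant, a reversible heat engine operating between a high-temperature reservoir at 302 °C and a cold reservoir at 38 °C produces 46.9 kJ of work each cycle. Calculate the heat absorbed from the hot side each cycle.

T_H = 302 °C → 302 + 273.15 = 575.15 K.
T_C = 38 °C → 38 + 273.15 = 311.15 K.
The Carnot efficiency is η = 1 − T_C/T_H = 1 − 311.15/575.15 = 0.4590.
Q_H = W/η = 46.9/0.4590 = 102.2 kJ.

Q_H ≈ 102.2 kJ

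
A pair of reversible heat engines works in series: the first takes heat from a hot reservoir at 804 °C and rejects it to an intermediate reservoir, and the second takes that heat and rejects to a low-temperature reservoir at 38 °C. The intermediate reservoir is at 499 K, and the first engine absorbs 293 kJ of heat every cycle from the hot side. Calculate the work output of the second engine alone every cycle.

T_H = 804 °C → 804 + 273.15 = 1077.15 K.
T_C = 38 °C → 38 + 273.15 = 311.15 K.
Heat entering the second stage: Q_m = Q_H·(T_m/T_H) = 293 × 499.00/1077.15 = 136 kJ.
Second-stage efficiency η₂ = 1 − T_C/T_m = 1 − 311.15/499.00 = 0.3765, so W₂ = η₂·Q_m = 51.1 kJ.

W₂ ≈ 51.1 kJ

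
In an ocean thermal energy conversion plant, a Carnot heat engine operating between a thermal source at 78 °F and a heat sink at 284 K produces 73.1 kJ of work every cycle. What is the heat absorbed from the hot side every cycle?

Q_H ≈ 1480 kJ

T_H = 78 °F → (78 − 32) × 5/9 = 25.56 °C = 298.71 K.
For a reversible engine, η = 1 − T_C/T_H = 1 − 284.00/298.71 = 0.0492.
Q_H = W/η = 73.1/0.0492 = 1480 kJ.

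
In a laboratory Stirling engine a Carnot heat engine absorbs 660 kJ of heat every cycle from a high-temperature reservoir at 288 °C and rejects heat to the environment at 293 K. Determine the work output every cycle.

T_H = 288 °C → 288 + 273.15 = 561.15 K.
The Carnot efficiency is η = 1 − T_C/T_H = 1 − 293.00/561.15 = 0.4779.
W = η·Q_H = 0.4779 × 660 = 315 kJ.

W ≈ 315 kJ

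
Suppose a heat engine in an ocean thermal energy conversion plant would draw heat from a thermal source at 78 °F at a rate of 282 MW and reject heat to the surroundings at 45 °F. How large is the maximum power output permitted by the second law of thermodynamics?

T_H = 78 °F → (78 − 32) × 5/9 = 25.56 °C = 298.71 K.
T_C = 45 °F → (45 − 32) × 5/9 = 7.22 °C = 280.37 K.
No engine can exceed the Carnot limit: η_max = 1 − T_C/T_H = 1 − 280.37/298.71 = 0.0614.
W_max = η_max · Q_H = 0.0614 × 282 = 17.31 MW.

Ẇ_max ≈ 17.31 MW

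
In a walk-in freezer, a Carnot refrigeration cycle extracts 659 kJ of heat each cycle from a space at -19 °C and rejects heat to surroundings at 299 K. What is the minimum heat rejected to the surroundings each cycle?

Q_H ≈ 775 kJ

T_C = -19 °C → -19 + 273.15 = 254.15 K.
For a reversible cycle Q_H/Q_C = T_H/T_C, so Q_H = Q_C·T_H/T_C = 659 × 299.00/254.15 = 775 kJ.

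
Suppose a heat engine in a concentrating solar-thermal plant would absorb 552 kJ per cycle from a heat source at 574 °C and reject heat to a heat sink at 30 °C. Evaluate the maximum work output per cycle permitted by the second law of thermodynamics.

W_max ≈ 354 kJ

T_H = 574 °C → 574 + 273.15 = 847.15 K.
T_C = 30 °C → 30 + 273.15 = 303.15 K.
No engine can exceed the Carnot limit: η_max = 1 − T_C/T_H = 1 − 303.15/847.15 = 0.6422.
W_max = η_max · Q_H = 0.6422 × 552 = 354 kJ.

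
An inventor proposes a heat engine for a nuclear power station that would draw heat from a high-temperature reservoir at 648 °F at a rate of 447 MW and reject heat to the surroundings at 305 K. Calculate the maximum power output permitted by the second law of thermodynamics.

Ẇ_max ≈ 225.5 MW

T_H = 648 °F → (648 − 32) × 5/9 = 342.22 °C = 615.37 K.
No engine can exceed the Carnot limit: η_max = 1 − T_C/T_H = 1 − 305.00/615.37 = 0.5044.
W_max = η_max · Q_H = 0.5044 × 447 = 225.5 MW.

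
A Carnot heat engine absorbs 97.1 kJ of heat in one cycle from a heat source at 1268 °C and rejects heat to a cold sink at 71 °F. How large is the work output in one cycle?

W ≈ 78.5 kJ

T_H = 1268 °C → 1268 + 273.15 = 1541.15 K.
T_C = 71 °F → (71 − 32) × 5/9 = 21.67 °C = 294.82 K.
η_rev = 1 − T_C/T_H = 1 − 294.82/1541.15 = 0.8087.
W = η·Q_H = 0.8087 × 97.1 = 78.5 kJ.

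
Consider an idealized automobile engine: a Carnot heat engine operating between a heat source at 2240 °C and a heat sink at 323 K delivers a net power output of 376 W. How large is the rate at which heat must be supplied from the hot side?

T_H = 2240 °C → 2240 + 273.15 = 2513.15 K.
Carnot efficiency: η = 1 − T_C/T_H = 1 − 323.00/2513.15 = 0.8715.
Q_H = W/η = 376/0.8715 = 431 W.

Q̇_H ≈ 431 W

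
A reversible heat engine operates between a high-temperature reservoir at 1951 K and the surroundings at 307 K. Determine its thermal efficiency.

The Carnot efficiency is η = 1 − T_C/T_H = 1 − 307.00/1951.00 = 0.843.

η ≈ 0.843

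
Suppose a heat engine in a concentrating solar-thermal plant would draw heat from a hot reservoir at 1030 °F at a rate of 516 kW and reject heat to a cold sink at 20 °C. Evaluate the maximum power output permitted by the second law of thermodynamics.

Ẇ_max ≈ 333 kW

T_H = 1030 °F → (1030 − 32) × 5/9 = 554.44 °C = 827.59 K.
T_C = 20 °C → 20 + 273.15 = 293.15 K.
No engine can exceed the Carnot limit: η_max = 1 − T_C/T_H = 1 − 293.15/827.59 = 0.6458.
W_max = η_max · Q_H = 0.6458 × 516 = 333 kW.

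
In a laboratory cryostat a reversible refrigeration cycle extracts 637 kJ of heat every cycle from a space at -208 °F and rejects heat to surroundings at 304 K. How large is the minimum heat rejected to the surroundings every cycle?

Q_H ≈ 1390 kJ

T_C = -208 °F → (-208 − 32) × 5/9 = -133.33 °C = 139.82 K.
For a reversible cycle Q_H/Q_C = T_H/T_C, so Q_H = Q_C·T_H/T_C = 637 × 304.00/139.82 = 1390 kJ.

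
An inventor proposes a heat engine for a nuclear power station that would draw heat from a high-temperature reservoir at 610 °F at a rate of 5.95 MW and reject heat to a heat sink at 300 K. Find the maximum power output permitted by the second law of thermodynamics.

Ẇ_max ≈ 2.946 MW

T_H = 610 °F → (610 − 32) × 5/9 = 321.11 °C = 594.26 K.
The upper bound on efficiency is η_max = 1 − T_C/T_H = 1 − 300.00/594.26 = 0.4952.
W_max = η_max · Q_H = 0.4952 × 5.95 = 2.946 MW.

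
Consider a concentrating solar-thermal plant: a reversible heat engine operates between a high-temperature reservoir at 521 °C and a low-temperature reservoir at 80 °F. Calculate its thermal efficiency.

η ≈ 0.622

T_H = 521 °C → 521 + 273.15 = 794.15 K.
T_C = 80 °F → (80 − 32) × 5/9 = 26.67 °C = 299.82 K.
Carnot efficiency: η = 1 − T_C/T_H = 1 − 299.82/794.15 = 0.622.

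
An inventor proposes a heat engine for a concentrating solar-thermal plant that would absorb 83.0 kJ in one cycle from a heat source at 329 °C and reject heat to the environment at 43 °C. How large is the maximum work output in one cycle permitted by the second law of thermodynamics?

W_max ≈ 39.42 kJ

T_H = 329 °C → 329 + 273.15 = 602.15 K.
T_C = 43 °C → 43 + 273.15 = 316.15 K.
The second-law ceiling is the Carnot efficiency, η_max = 1 − T_C/T_H = 1 − 316.15/602.15 = 0.4750.
W_max = η_max · Q_H = 0.4750 × 83.0 = 39.42 kJ.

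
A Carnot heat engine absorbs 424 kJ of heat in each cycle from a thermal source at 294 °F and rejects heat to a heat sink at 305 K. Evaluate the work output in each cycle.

W ≈ 115 kJ

T_H = 294 °F → (294 − 32) × 5/9 = 145.56 °C = 418.71 K.
For a reversible engine, η = 1 − T_C/T_H = 1 − 305.00/418.71 = 0.2716.
W = η·Q_H = 0.2716 × 424 = 115 kJ.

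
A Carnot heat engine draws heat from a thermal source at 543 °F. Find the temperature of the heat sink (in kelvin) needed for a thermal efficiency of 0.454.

T_H = 543 °F → (543 − 32) × 5/9 = 283.89 °C = 557.04 K.
From η = 1 − T_C/T_H, T_C = T_H·(1 − η) = 557.04 × (1 − 0.454) = 304 K.

T_C ≈ 304 K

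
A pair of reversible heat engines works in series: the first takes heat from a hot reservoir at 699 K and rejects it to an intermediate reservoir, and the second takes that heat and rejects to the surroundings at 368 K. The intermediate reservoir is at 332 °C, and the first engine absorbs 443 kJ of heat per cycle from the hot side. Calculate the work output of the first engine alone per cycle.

W₁ ≈ 59.48 kJ

T_m = 332 °C → 332 + 273.15 = 605.15 K.
First-stage efficiency η₁ = 1 − T_m/T_H = 1 − 605.15/699.00 = 0.1343.
W₁ = η₁·Q_H = 0.1343 × 443 = 59.48 kJ.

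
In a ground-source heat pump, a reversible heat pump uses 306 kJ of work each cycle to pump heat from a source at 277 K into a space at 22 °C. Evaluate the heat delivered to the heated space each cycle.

T_H = 22 °C → 22 + 273.15 = 295.15 K.
The Carnot heat-pump COP is COP_HP = T_H/(T_H − T_C) = 295.15/18.15 = 16.2617.
Q_H = COP_HP · W = 16.2617 × 306 = 4980 kJ.

Q_H ≈ 4980 kJ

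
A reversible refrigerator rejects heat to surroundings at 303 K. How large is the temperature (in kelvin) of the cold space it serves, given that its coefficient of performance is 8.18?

T_C ≈ 270.0 K

COP_R = T_C/(T_H − T_C) ⇒ T_C = T_H·COP_R/(1 + COP_R) = 303.00 × 8.18/(1 + 8.18) = 270.0 K.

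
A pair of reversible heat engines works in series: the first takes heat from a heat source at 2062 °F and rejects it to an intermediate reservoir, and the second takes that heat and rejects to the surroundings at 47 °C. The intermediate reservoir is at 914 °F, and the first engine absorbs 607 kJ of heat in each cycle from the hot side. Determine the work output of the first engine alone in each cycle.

W₁ ≈ 276 kJ

T_H = 2062 °F → (2062 − 32) × 5/9 = 1127.78 °C = 1400.93 K.
T_C = 47 °C → 47 + 273.15 = 320.15 K.
T_m = 914 °F → (914 − 32) × 5/9 = 490.00 °C = 763.15 K.
First-stage efficiency η₁ = 1 − T_m/T_H = 1 − 763.15/1400.93 = 0.4553.
W₁ = η₁·Q_H = 0.4553 × 607 = 276 kJ.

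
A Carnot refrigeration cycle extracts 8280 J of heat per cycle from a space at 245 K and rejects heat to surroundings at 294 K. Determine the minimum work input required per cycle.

COP_R = T_C/(T_H − T_C) = 245.00/49.00 = 5.0000.
W = Q_C/COP_R = 8280/5.0000 = 1660 J.

W_in ≈ 1660 J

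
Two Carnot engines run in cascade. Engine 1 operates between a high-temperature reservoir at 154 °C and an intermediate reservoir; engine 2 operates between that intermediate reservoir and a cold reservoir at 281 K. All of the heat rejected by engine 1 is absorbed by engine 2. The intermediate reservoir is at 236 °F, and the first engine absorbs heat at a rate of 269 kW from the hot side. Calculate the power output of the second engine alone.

T_H = 154 °C → 154 + 273.15 = 427.15 K.
T_m = 236 °F → (236 − 32) × 5/9 = 113.33 °C = 386.48 K.
Heat entering the second stage: Q_m = Q_H·(T_m/T_H) = 269 × 386.48/427.15 = 243 kW.
Second-stage efficiency η₂ = 1 − T_C/T_m = 1 − 281.00/386.48 = 0.2729, so W₂ = η₂·Q_m = 66.4 kW.

Ẇ₂ ≈ 66.4 kW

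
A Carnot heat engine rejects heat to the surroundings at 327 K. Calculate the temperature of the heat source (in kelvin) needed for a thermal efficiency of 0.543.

From η = 1 − T_C/T_H, solving for T_H gives T_H = T_C/(1 − η) = 327.00/(1 − 0.543) = 716 K.

T_H ≈ 716 K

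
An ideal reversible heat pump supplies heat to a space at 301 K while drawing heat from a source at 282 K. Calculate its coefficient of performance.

For a reversible heat pump, COP_HP = T_H/(T_H − T_C) = 301.00/(301.00 − 282.00) = 15.8.

COP_HP ≈ 15.8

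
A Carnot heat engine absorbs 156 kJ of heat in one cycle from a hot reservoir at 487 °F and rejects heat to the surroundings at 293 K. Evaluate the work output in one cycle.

W ≈ 69.1 kJ

T_H = 487 °F → (487 − 32) × 5/9 = 252.78 °C = 525.93 K.
Carnot efficiency: η = 1 − T_C/T_H = 1 − 293.00/525.93 = 0.4429.
W = η·Q_H = 0.4429 × 156 = 69.1 kJ.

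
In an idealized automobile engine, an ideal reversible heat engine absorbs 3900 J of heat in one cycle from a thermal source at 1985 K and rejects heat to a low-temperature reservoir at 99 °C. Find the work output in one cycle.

T_C = 99 °C → 99 + 273.15 = 372.15 K.
For a reversible engine, η = 1 − T_C/T_H = 1 − 372.15/1985.00 = 0.8125.
W = η·Q_H = 0.8125 × 3900 = 3169 J.

W ≈ 3169 J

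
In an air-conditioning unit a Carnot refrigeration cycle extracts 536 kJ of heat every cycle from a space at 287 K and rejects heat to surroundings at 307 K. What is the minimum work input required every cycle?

Carnot COP: COP_R = T_C/(T_H − T_C) = 287.00/20.00 = 14.3500.
W = Q_C/COP_R = 536/14.3500 = 37.4 kJ.

W_in ≈ 37.4 kJ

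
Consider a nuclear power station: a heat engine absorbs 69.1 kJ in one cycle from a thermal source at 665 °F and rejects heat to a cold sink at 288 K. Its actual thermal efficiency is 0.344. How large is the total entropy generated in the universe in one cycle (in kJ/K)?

ΔS_univ ≈ 0.04680 kJ/K

T_H = 665 °F → (665 − 32) × 5/9 = 351.67 °C = 624.82 K.
W = η·Q_H = 0.344 × 69.1 = 23.77 kJ, so Q_C = Q_H − W = 45.33 kJ.
The hot reservoir loses entropy Q_H/T_H = 69.1/624.82 = 0.1106 kJ/K; the cold reservoir gains Q_C/T_C = 45.33/288.00 = 0.1574 kJ/K.
ΔS_univ = −Q_H/T_H + Q_C/T_C = 0.04680 kJ/K (> 0, since η = 0.344 < η_Carnot = 0.539).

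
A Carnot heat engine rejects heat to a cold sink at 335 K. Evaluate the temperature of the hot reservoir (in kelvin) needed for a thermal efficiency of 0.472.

T_H ≈ 634 K

From η = 1 − T_C/T_H, solving for T_H gives T_H = T_C/(1 − η) = 335.00/(1 − 0.472) = 634 K.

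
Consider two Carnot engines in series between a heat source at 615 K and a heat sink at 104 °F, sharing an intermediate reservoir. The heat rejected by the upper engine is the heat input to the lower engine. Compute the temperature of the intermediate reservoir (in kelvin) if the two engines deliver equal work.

T_C = 104 °F → (104 − 32) × 5/9 = 40.00 °C = 313.15 K.
For reversible stages Q_m = Q_H·(T_m/T_H). Setting W₁ = Q_H(1 − T_m/T_H) equal to W₂ = Q_m(1 − T_C/T_m) = Q_H·(T_m − T_C)/T_H gives T_H − T_m = T_m − T_C, so T_m = (T_H + T_C)/2 = (615.00 + 313.15)/2 = 464.1 K.

T_m ≈ 464.1 K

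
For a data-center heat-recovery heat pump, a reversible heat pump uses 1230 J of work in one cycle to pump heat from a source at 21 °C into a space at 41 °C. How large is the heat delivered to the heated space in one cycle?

Q_H ≈ 19300 J

T_H = 41 °C → 41 + 273.15 = 314.15 K.
T_C = 21 °C → 21 + 273.15 = 294.15 K.
For a reversible heat pump, COP_HP = T_H/(T_H − T_C) = 314.15/20.00 = 15.7075.
Q_H = COP_HP · W = 15.7075 × 1230 = 19300 J.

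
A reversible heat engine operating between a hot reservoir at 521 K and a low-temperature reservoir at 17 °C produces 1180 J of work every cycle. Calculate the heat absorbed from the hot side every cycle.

T_C = 17 °C → 17 + 273.15 = 290.15 K.
η_rev = 1 − T_C/T_H = 1 − 290.15/521.00 = 0.4431.
Q_H = W/η = 1180/0.4431 = 2660 J.

Q_H ≈ 2660 J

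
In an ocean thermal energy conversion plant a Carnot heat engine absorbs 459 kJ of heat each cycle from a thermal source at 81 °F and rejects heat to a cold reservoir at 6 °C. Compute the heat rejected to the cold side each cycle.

Q_C ≈ 427 kJ

T_H = 81 °F → (81 − 32) × 5/9 = 27.22 °C = 300.37 K.
T_C = 6 °C → 6 + 273.15 = 279.15 K.
The Carnot efficiency is η = 1 − T_C/T_H = 1 − 279.15/300.37 = 0.0707.
For a reversible cycle Q_C/Q_H = T_C/T_H, so Q_C = 459 × 279.15/300.37 = 427 kJ.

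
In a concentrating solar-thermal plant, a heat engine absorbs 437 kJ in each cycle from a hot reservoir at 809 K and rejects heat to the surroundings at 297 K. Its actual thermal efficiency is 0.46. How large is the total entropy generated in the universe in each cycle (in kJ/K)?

ΔS_univ ≈ 0.254 kJ/K

W = η·Q_H = 0.46 × 437 = 201.0 kJ, so Q_C = Q_H − W = 236.0 kJ.
Reservoir entropy changes: ΔS_H = −Q_H/T_H = −437/809.00 = -0.5402 kJ/K and ΔS_C = +Q_C/T_C = 236.0/297.00 = 0.7945 kJ/K.
ΔS_univ = −Q_H/T_H + Q_C/T_C = 0.254 kJ/K (> 0, since η = 0.46 < η_Carnot = 0.633).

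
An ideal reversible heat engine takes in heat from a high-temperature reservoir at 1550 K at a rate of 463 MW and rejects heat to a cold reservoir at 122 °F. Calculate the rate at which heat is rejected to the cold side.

Q̇_C ≈ 96.5 MW

T_C = 122 °F → (122 − 32) × 5/9 = 50.00 °C = 323.15 K.
Carnot efficiency: η = 1 − T_C/T_H = 1 − 323.15/1550.00 = 0.7915.
For a reversible cycle Q_C/Q_H = T_C/T_H, so Q_C = 463 × 323.15/1550.00 = 96.5 MW.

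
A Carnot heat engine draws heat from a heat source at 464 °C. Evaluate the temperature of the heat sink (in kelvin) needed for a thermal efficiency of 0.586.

T_C ≈ 305.2 K

T_H = 464 °C → 464 + 273.15 = 737.15 K.
From η = 1 − T_C/T_H, T_C = T_H·(1 − η) = 737.15 × (1 − 0.586) = 305.2 K.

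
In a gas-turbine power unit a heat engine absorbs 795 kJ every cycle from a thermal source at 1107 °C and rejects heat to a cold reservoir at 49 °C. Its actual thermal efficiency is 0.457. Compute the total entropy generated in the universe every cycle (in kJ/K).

ΔS_univ ≈ 0.764 kJ/K

T_H = 1107 °C → 1107 + 273.15 = 1380.15 K.
T_C = 49 °C → 49 + 273.15 = 322.15 K.
W = η·Q_H = 0.457 × 795 = 363.3 kJ, so Q_C = Q_H − W = 431.7 kJ.
Entropy balance on the reservoirs: −Q_H/T_H = -0.5760 kJ/K, +Q_C/T_C = 1.340 kJ/K.
ΔS_univ = −Q_H/T_H + Q_C/T_C = 0.764 kJ/K (> 0, since η = 0.457 < η_Carnot = 0.767).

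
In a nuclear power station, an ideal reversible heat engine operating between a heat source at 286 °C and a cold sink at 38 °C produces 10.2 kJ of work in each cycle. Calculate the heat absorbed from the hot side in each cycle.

T_H = 286 °C → 286 + 273.15 = 559.15 K.
T_C = 38 °C → 38 + 273.15 = 311.15 K.
η_rev = 1 − T_C/T_H = 1 − 311.15/559.15 = 0.4435.
Q_H = W/η = 10.2/0.4435 = 23.0 kJ.

Q_H ≈ 23.0 kJ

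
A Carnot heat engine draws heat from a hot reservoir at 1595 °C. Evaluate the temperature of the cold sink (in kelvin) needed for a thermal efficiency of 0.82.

T_C ≈ 336.3 K

T_H = 1595 °C → 1595 + 273.15 = 1868.15 K.
From η = 1 − T_C/T_H, T_C = T_H·(1 − η) = 1868.15 × (1 − 0.82) = 336.3 K.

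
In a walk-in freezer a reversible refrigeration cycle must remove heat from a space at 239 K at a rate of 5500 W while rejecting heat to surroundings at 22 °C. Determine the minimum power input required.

Ẇ_in ≈ 1290 W

T_H = 22 °C → 22 + 273.15 = 295.15 K.
The reversible coefficient of performance is COP_R = T_C/(T_H − T_C) = 239.00/56.15 = 4.2565.
W = Q_C/COP_R = 5500/4.2565 = 1290 W.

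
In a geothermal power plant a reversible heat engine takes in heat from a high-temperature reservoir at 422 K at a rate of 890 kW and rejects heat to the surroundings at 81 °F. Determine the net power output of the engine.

Ẇ ≈ 256.5 kW

T_C = 81 °F → (81 − 32) × 5/9 = 27.22 °C = 300.37 K.
Carnot efficiency: η = 1 − T_C/T_H = 1 − 300.37/422.00 = 0.2882.
W = η·Q_H = 0.2882 × 890 = 256.5 kW.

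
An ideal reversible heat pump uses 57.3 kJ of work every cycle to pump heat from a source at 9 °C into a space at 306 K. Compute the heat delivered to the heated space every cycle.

T_C = 9 °C → 9 + 273.15 = 282.15 K.
COP_HP = T_H/(T_H − T_C) = 306.00/23.85 = 12.8302.
Q_H = COP_HP · W = 12.8302 × 57.3 = 735 kJ.

Q_H ≈ 735 kJ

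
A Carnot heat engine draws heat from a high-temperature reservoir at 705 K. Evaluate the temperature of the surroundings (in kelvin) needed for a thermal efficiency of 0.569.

T_C ≈ 304 K

From η = 1 − T_C/T_H, T_C = T_H·(1 − η) = 705.00 × (1 − 0.569) = 304 K.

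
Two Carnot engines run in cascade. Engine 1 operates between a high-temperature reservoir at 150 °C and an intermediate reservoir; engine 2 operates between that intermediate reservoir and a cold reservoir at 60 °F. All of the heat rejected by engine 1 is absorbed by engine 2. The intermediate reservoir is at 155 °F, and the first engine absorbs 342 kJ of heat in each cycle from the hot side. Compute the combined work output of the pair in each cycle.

T_H = 150 °C → 150 + 273.15 = 423.15 K.
T_C = 60 °F → (60 − 32) × 5/9 = 15.56 °C = 288.71 K.
Two reversible stages in series are equivalent to a single Carnot engine between T_H and T_C, so η_total = 1 − T_C/T_H = 1 − 288.71/423.15 = 0.3177.
W_total = η_total · Q_H = 0.3177 × 342 = 109 kJ.

W_total ≈ 109 kJ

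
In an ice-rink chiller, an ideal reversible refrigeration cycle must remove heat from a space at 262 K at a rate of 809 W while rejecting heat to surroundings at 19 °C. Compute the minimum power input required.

T_H = 19 °C → 19 + 273.15 = 292.15 K.
Carnot COP: COP_R = T_C/(T_H − T_C) = 262.00/30.15 = 8.6899.
W = Q_C/COP_R = 809/8.6899 = 93.1 W.

Ẇ_in ≈ 93.1 W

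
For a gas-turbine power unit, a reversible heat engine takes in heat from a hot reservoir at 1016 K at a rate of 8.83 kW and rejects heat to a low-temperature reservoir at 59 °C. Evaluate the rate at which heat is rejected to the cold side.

Q̇_C ≈ 2.887 kW

T_C = 59 °C → 59 + 273.15 = 332.15 K.
For a reversible engine, η = 1 − T_C/T_H = 1 − 332.15/1016.00 = 0.6731.
For a reversible cycle Q_C/Q_H = T_C/T_H, so Q_C = 8.83 × 332.15/1016.00 = 2.887 kW.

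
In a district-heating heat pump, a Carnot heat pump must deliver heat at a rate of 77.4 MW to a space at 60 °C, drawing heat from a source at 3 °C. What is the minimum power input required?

T_H = 60 °C → 60 + 273.15 = 333.15 K.
T_C = 3 °C → 3 + 273.15 = 276.15 K.
COP_HP = T_H/(T_H − T_C) = 333.15/57.00 = 5.8447.
W = Q_H/COP_HP = 77.4/5.8447 = 13.2 MW.

Ẇ_in ≈ 13.2 MW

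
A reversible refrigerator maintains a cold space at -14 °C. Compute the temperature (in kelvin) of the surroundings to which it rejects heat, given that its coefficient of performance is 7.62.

T_H ≈ 293.2 K

T_C = -14 °C → -14 + 273.15 = 259.15 K.
COP_R = T_C/(T_H − T_C) ⇒ T_H = T_C·(1 + 1/COP_R) = 259.15 × (1 + 1/7.62) = 293.2 K.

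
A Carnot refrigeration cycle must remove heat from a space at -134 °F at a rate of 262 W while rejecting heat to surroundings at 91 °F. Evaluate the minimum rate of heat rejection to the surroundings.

Q̇_H ≈ 443.0 W

T_H = 91 °F → (91 − 32) × 5/9 = 32.78 °C = 305.93 K.
T_C = -134 °F → (-134 − 32) × 5/9 = -92.22 °C = 180.93 K.
For a reversible cycle Q_H/Q_C = T_H/T_C, so Q_H = Q_C·T_H/T_C = 262 × 305.93/180.93 = 443.0 W.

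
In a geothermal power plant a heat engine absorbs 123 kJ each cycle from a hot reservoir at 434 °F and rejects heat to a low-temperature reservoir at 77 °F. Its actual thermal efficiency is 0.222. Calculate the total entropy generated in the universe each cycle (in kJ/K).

ΔS_univ ≈ 0.0732 kJ/K

T_H = 434 °F → (434 − 32) × 5/9 = 223.33 °C = 496.48 K.
T_C = 77 °F → (77 − 32) × 5/9 = 25.00 °C = 298.15 K.
W = η·Q_H = 0.222 × 123 = 27.31 kJ, so Q_C = Q_H − W = 95.69 kJ.
The hot reservoir loses entropy Q_H/T_H = 123/496.48 = 0.2477 kJ/K; the cold reservoir gains Q_C/T_C = 95.69/298.15 = 0.3210 kJ/K.
ΔS_univ = −Q_H/T_H + Q_C/T_C = 0.0732 kJ/K (> 0, since η = 0.222 < η_Carnot = 0.399).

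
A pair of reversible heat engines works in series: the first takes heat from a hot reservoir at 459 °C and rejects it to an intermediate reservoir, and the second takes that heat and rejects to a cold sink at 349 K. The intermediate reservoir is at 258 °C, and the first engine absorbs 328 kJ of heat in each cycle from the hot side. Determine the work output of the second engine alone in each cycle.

T_H = 459 °C → 459 + 273.15 = 732.15 K.
T_m = 258 °C → 258 + 273.15 = 531.15 K.
Heat entering the second stage: Q_m = Q_H·(T_m/T_H) = 328 × 531.15/732.15 = 238.0 kJ.
Second-stage efficiency η₂ = 1 − T_C/T_m = 1 − 349.00/531.15 = 0.3429, so W₂ = η₂·Q_m = 81.60 kJ.

W₂ ≈ 81.60 kJ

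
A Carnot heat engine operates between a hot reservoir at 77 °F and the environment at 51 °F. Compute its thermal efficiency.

η ≈ 0.04845

T_H = 77 °F → (77 − 32) × 5/9 = 25.00 °C = 298.15 K.
T_C = 51 °F → (51 − 32) × 5/9 = 10.56 °C = 283.71 K.
The Carnot efficiency is η = 1 − T_C/T_H = 1 − 283.71/298.15 = 0.04845.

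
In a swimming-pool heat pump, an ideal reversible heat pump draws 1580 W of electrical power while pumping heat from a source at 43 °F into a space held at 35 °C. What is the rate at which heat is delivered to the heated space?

T_H = 35 °C → 35 + 273.15 = 308.15 K.
T_C = 43 °F → (43 − 32) × 5/9 = 6.11 °C = 279.26 K.
COP_HP = T_H/(T_H − T_C) = 308.15/28.89 = 10.6667.
Q_H = COP_HP · W = 10.6667 × 1580 = 16900 W.

Q̇_H ≈ 16900 W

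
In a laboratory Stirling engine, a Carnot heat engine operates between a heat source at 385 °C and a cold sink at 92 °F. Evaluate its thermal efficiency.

η ≈ 0.534

T_H = 385 °C → 385 + 273.15 = 658.15 K.
T_C = 92 °F → (92 − 32) × 5/9 = 33.33 °C = 306.48 K.
For a reversible engine, η = 1 − T_C/T_H = 1 − 306.48/658.15 = 0.534.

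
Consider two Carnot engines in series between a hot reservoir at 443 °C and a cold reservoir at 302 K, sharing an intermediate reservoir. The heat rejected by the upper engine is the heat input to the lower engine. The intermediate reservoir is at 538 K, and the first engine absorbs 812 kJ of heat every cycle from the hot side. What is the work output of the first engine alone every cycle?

W₁ ≈ 202.0 kJ

T_H = 443 °C → 443 + 273.15 = 716.15 K.
First-stage efficiency η₁ = 1 − T_m/T_H = 1 − 538.00/716.15 = 0.2488.
W₁ = η₁·Q_H = 0.2488 × 812 = 202.0 kJ.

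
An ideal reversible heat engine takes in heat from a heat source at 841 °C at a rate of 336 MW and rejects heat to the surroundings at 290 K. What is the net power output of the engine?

T_H = 841 °C → 841 + 273.15 = 1114.15 K.
Since the cycle is reversible, η = 1 − T_C/T_H = 1 − 290.00/1114.15 = 0.7397.
W = η·Q_H = 0.7397 × 336 = 248.5 MW.

Ẇ ≈ 248.5 MW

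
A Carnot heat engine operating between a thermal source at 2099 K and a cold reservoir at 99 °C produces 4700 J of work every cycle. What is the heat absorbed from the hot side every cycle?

Q_H ≈ 5710 J

T_C = 99 °C → 99 + 273.15 = 372.15 K.
Carnot efficiency: η = 1 − T_C/T_H = 1 − 372.15/2099.00 = 0.8227.
Q_H = W/η = 4700/0.8227 = 5710 J.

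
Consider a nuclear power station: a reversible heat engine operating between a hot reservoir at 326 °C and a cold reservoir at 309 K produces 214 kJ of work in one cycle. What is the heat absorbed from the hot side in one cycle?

T_H = 326 °C → 326 + 273.15 = 599.15 K.
Carnot efficiency: η = 1 − T_C/T_H = 1 − 309.00/599.15 = 0.4843.
Q_H = W/η = 214/0.4843 = 441.9 kJ.

Q_H ≈ 441.9 kJ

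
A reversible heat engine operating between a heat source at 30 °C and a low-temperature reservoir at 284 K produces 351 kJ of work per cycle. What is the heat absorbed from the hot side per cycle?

T_H = 30 °C → 30 + 273.15 = 303.15 K.
η_rev = 1 − T_C/T_H = 1 − 284.00/303.15 = 0.0632.
Q_H = W/η = 351/0.0632 = 5560 kJ.

Q_H ≈ 5560 kJ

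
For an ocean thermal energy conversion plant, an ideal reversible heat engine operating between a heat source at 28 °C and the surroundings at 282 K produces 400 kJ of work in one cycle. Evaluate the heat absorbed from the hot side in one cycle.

T_H = 28 °C → 28 + 273.15 = 301.15 K.
For a reversible engine, η = 1 − T_C/T_H = 1 − 282.00/301.15 = 0.0636.
Q_H = W/η = 400/0.0636 = 6290 kJ.

Q_H ≈ 6290 kJ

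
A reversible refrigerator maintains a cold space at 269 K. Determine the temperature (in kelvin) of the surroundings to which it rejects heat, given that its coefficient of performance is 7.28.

COP_R = T_C/(T_H − T_C) ⇒ T_H = T_C·(1 + 1/COP_R) = 269.00 × (1 + 1/7.28) = 306.0 K.

T_H ≈ 306.0 K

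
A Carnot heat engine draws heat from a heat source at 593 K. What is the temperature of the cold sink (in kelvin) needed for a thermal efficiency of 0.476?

T_C ≈ 311 K

From η = 1 − T_C/T_H, T_C = T_H·(1 − η) = 593.00 × (1 − 0.476) = 311 K.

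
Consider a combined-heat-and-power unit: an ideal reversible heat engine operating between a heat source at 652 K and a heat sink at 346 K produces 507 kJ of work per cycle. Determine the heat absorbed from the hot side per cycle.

η_rev = 1 − T_C/T_H = 1 − 346.00/652.00 = 0.4693.
Q_H = W/η = 507/0.4693 = 1080 kJ.

Q_H ≈ 1080 kJ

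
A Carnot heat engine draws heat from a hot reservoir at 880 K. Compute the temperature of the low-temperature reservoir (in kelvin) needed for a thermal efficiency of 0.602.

T_C ≈ 350.2 K

From η = 1 − T_C/T_H, T_C = T_H·(1 − η) = 880.00 × (1 − 0.602) = 350.2 K.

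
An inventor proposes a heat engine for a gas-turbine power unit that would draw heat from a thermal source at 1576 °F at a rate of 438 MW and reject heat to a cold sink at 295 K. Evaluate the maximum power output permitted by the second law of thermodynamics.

Ẇ_max ≈ 324 MW

T_H = 1576 °F → (1576 − 32) × 5/9 = 857.78 °C = 1130.93 K.
The second-law ceiling is the Carnot efficiency, η_max = 1 − T_C/T_H = 1 − 295.00/1130.93 = 0.7392.
W_max = η_max · Q_H = 0.7392 × 438 = 324 MW.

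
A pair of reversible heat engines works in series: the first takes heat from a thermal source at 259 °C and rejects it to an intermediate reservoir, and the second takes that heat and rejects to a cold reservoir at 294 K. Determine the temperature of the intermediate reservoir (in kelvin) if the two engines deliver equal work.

T_m ≈ 413 K

T_H = 259 °C → 259 + 273.15 = 532.15 K.
For reversible stages Q_m = Q_H·(T_m/T_H). Setting W₁ = Q_H(1 − T_m/T_H) equal to W₂ = Q_m(1 − T_C/T_m) = Q_H·(T_m − T_C)/T_H gives T_H − T_m = T_m − T_C, so T_m = (T_H + T_C)/2 = (532.15 + 294.00)/2 = 413 K.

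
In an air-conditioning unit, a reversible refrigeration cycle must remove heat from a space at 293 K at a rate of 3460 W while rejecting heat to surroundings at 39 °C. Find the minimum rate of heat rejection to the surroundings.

T_H = 39 °C → 39 + 273.15 = 312.15 K.
For a reversible cycle Q_H/Q_C = T_H/T_C, so Q_H = Q_C·T_H/T_C = 3460 × 312.15/293.00 = 3690 W.

Q̇_H ≈ 3690 W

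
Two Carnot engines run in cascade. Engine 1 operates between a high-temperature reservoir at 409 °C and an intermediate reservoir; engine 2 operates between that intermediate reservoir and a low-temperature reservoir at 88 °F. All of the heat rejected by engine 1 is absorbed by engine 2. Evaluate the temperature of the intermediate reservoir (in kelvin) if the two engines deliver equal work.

T_H = 409 °C → 409 + 273.15 = 682.15 K.
T_C = 88 °F → (88 − 32) × 5/9 = 31.11 °C = 304.26 K.
For reversible stages Q_m = Q_H·(T_m/T_H). Setting W₁ = Q_H(1 − T_m/T_H) equal to W₂ = Q_m(1 − T_C/T_m) = Q_H·(T_m − T_C)/T_H gives T_H − T_m = T_m − T_C, so T_m = (T_H + T_C)/2 = (682.15 + 304.26)/2 = 493 K.

T_m ≈ 493 K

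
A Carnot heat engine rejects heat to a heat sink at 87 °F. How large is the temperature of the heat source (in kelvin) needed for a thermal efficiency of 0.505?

T_H ≈ 613.5 K

T_C = 87 °F → (87 − 32) × 5/9 = 30.56 °C = 303.71 K.
From η = 1 − T_C/T_H, solving for T_H gives T_H = T_C/(1 − η) = 303.71/(1 − 0.505) = 613.5 K.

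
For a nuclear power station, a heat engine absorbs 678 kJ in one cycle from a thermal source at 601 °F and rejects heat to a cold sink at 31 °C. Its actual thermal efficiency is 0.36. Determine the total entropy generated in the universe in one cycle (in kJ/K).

ΔS_univ ≈ 0.276 kJ/K

T_H = 601 °F → (601 − 32) × 5/9 = 316.11 °C = 589.26 K.
T_C = 31 °C → 31 + 273.15 = 304.15 K.
W = η·Q_H = 0.36 × 678 = 244.1 kJ, so Q_C = Q_H − W = 433.9 kJ.
Entropy balance on the reservoirs: −Q_H/T_H = -1.151 kJ/K, +Q_C/T_C = 1.427 kJ/K.
ΔS_univ = −Q_H/T_H + Q_C/T_C = 0.276 kJ/K (> 0, since η = 0.36 < η_Carnot = 0.484).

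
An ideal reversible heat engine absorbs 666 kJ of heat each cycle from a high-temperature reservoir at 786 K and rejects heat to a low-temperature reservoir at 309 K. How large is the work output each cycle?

Since the cycle is reversible, η = 1 − T_C/T_H = 1 − 309.00/786.00 = 0.6069.
W = η·Q_H = 0.6069 × 666 = 404 kJ.

W ≈ 404 kJ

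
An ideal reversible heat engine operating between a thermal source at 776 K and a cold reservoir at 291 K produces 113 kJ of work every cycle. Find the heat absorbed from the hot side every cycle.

Q_H ≈ 181 kJ

For a reversible engine, η = 1 − T_C/T_H = 1 − 291.00/776.00 = 0.6250.
Q_H = W/η = 113/0.6250 = 181 kJ.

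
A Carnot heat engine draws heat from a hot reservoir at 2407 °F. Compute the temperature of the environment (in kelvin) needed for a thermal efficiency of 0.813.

T_H = 2407 °F → (2407 − 32) × 5/9 = 1319.44 °C = 1592.59 K.
From η = 1 − T_C/T_H, T_C = T_H·(1 − η) = 1592.59 × (1 − 0.813) = 297.8 K.

T_C ≈ 297.8 K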